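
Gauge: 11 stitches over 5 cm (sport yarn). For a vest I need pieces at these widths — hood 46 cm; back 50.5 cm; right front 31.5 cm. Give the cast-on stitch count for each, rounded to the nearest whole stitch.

hood 101; back 111; right front 69.

Rate = 11/5 = 2.2 sts per cm.
hood: 46 × 2.2 = 101.20 → 101.
back: 50.5 × 2.2 = 111.10 → 111.
right front: 31.5 × 2.2 = 69.30 → 69.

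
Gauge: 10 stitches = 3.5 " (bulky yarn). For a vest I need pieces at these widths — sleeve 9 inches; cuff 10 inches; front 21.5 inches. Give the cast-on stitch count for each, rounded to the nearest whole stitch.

sleeve 26; cuff 29; front 61.

Rate = 10/3.5 = 2.857 sts per in.
sleeve: 9 × 2.857 = 25.71 → 26.
cuff: 10 × 2.857 = 28.57 → 29.
front: 21.5 × 2.857 = 61.43 → 61.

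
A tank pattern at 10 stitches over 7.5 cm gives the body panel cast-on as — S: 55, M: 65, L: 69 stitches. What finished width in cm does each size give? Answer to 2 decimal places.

10/7.5 = 1.333 sts per cm.
S: 55 / 1.333 = 41.250 → 41.25 cm.
M: 65 / 1.333 = 48.750 → 48.75 cm.
L: 69 / 1.333 = 51.750 → 51.75 cm.

S 41.25 cm; M 48.75 cm; L 51.75 cm.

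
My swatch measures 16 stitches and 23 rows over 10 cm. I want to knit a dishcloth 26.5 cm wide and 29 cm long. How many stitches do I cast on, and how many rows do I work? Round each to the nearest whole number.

Cast on 42 stitches and work 67 rows.

Stitch gauge = 16/10 = 1.6 sts/cm; 26.5 × 1.6 = 42.40 → 42 sts.
Row gauge = 23/10 = 2.3 rows/cm; 29 × 2.3 = 66.70 → 67 rows.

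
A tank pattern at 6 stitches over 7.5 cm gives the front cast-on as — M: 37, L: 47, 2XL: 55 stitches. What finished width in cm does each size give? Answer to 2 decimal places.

6/7.5 = 0.8 sts per cm.
M: 37 / 0.8 = 46.250 → 46.25 cm.
L: 47 / 0.8 = 58.750 → 58.75 cm.
2XL: 55 / 0.8 = 68.750 → 68.75 cm.

M 46.25 cm; L 58.75 cm; 2XL 68.75 cm.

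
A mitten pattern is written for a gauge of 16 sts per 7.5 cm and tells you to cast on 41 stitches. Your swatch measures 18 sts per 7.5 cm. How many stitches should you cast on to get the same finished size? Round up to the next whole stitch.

Scale factor = 18 / 16 = 1.125.
41 × 18 / 16 = 46.12 sts.
→ 47 sts.

CO 47 sts.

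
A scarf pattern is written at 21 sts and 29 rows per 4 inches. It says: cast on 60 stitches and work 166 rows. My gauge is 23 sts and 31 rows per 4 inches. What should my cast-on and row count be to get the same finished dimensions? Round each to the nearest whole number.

Stitches: 60 × 23/21 = 65.71 → 66.
Rows: 166 × 31/29 = 177.45 → 177.

Cast on 66 stitches; work 177 rows.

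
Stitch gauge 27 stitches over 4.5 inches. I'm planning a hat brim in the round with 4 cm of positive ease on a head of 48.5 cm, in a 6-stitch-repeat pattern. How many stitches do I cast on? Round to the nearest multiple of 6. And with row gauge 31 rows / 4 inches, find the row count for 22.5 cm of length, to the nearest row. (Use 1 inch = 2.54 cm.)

Cast on 126 stitches; work 69 rows.

Finished = 48.5 + 4 = 52.5 cm.
52.5 cm × 1/2.54 = 20.67 inches.
27/4.5 = 6 sts per in; 20.67 × 6 = 124.02 sts.
Nearest multiple of 6 → 126.
22.5 cm = 8.86 inches; × 7.75 = 68.65 → 69 rows.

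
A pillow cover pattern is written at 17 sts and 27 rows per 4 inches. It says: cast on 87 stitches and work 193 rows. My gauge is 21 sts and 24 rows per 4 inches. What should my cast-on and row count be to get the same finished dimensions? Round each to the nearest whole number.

Cast on 107 stitches; work 172 rows.

Stitches: 87 × 21/17 = 107.47 → 107.
Rows: 193 × 24/27 = 171.56 → 172.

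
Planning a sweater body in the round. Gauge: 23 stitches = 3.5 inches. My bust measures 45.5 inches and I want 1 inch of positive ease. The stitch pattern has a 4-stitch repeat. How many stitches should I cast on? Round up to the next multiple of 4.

Finished = 45.5 + 1 = 46.5 inches.
23 / 3.5 = 6.571 sts/in.
46.5 × 6.571 = 305.57 sts.
Next multiple of 4: 308.

CO 308 sts.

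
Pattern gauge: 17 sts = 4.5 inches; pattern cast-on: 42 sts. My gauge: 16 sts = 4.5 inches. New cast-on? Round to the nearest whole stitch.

40 stitches.

Scale factor = 16 / 17 = 0.941.
42 × 16 / 17 = 39.53 sts.
→ 40 sts.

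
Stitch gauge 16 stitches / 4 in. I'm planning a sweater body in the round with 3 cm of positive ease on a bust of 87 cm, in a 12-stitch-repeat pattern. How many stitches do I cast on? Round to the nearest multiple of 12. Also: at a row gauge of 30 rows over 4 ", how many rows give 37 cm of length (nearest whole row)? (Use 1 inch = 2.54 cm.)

Cast on 144 stitches; work 109 rows.

Finished = 87 + 3 = 90 cm.
90 cm × 1/2.54 = 35.43 inches.
16/4 = 4 sts per in; 35.43 × 4 = 141.73 sts.
Nearest multiple of 12 → 144.
37 cm = 14.57 inches; × 7.5 = 109.25 → 109 rows.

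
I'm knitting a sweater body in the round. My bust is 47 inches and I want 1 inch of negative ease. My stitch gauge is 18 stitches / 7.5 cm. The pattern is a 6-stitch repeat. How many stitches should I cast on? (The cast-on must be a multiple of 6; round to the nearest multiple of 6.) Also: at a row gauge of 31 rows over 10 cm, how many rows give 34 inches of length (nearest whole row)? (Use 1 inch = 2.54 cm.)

Cast on 282 stitches; work 268 rows.

Finished = 47 − 1 = 46 inches.
46 inches × 2.54 = 116.84 cm.
18/7.5 = 2.4 sts per cm; 116.84 × 2.4 = 280.42 sts.
Nearest multiple of 6 → 282.
34 inches = 86.36 cm; × 3.1 = 267.72 → 268 rows.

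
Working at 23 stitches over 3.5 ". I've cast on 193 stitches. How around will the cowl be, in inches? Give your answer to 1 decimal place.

29.4 inches.

23 stitches / 3.5 inch = 6.571 stitches per inch.
193 / 6.571 = 29.37 inches.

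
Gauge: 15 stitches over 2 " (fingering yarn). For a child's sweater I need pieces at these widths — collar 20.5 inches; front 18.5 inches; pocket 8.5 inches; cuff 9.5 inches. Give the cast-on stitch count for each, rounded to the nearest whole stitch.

collar 154; front 139; pocket 64; cuff 71.

Rate = 15/2 = 7.5 sts per in.
collar: 20.5 × 7.5 = 153.75 → 154.
front: 18.5 × 7.5 = 138.75 → 139.
pocket: 8.5 × 7.5 = 63.75 → 64.
cuff: 9.5 × 7.5 = 71.25 → 71.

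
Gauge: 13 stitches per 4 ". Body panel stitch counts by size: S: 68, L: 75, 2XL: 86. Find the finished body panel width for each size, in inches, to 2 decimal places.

S 20.92 inches; L 23.08 inches; 2XL 26.46 inches.

13/4 = 3.25 sts per in.
S: 68 / 3.25 = 20.923 → 20.92 in.
L: 75 / 3.25 = 23.077 → 23.08 in.
2XL: 86 / 3.25 = 26.462 → 26.46 in.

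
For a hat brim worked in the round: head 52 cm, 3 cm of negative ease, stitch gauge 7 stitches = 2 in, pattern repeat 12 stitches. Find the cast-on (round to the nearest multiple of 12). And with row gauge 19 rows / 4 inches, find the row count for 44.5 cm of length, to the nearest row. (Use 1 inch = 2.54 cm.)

Finished = 52 − 3 = 49 cm.
49 cm × 1/2.54 = 19.29 inches.
7/2 = 3.5 sts per in; 19.29 × 3.5 = 67.52 sts.
Nearest multiple of 12 → 72.
44.5 cm = 17.52 inches; × 4.75 = 83.22 → 83 rows.

Cast on 72 stitches; work 83 rows.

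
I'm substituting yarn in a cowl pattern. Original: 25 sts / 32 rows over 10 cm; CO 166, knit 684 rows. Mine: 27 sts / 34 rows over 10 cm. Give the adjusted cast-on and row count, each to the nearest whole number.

Stitches: 166 × 27/25 = 179.28 → 179.
Rows: 684 × 34/32 = 726.75 → 727.

Cast on 179 stitches; work 727 rows.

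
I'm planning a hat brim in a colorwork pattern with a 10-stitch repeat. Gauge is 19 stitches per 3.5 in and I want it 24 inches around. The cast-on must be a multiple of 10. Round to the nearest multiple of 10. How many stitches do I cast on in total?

19 / 3.5 = 5.429 sts per inch.
24 × 5.429 = 130.29 sts.
Nearest multiple of 10: 130.

CO 130 sts.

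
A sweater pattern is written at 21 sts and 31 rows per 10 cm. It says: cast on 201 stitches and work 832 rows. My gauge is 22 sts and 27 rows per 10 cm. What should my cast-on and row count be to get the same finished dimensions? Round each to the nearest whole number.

Stitches: 201 × 22/21 = 210.57 → 211.
Rows: 832 × 27/31 = 724.65 → 725.

Cast on 211 stitches; work 725 rows.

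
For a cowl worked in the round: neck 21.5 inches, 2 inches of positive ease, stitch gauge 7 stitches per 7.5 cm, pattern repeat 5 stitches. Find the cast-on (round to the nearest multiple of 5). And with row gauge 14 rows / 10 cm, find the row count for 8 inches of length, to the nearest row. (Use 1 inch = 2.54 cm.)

Cast on 55 stitches; work 28 rows.

Finished = 21.5 + 2 = 23.5 inches.
23.5 inches × 2.54 = 59.69 cm.
7/7.5 = 0.933 sts per cm; 59.69 × 0.933 = 55.71 sts.
Nearest multiple of 5 → 55.
8 inches = 20.32 cm; × 1.4 = 28.45 → 28 rows.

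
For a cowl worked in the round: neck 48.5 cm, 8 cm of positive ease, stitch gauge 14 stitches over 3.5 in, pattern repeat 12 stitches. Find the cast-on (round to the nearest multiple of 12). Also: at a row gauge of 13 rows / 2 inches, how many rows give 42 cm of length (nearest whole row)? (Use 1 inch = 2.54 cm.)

Cast on 84 stitches; work 107 rows.

Finished = 48.5 + 8 = 56.5 cm.
56.5 cm × 1/2.54 = 22.24 inches.
14/3.5 = 4 sts per in; 22.24 × 4 = 88.98 sts.
Nearest multiple of 12 → 84.
42 cm = 16.54 inches; × 6.5 = 107.48 → 107 rows.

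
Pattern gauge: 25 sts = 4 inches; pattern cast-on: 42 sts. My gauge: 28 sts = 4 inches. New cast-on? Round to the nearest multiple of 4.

Cast on 48 stitches.

Scale factor = 28 / 25 = 1.120.
42 × 28 / 25 = 47.04 sts.
→ 48 sts.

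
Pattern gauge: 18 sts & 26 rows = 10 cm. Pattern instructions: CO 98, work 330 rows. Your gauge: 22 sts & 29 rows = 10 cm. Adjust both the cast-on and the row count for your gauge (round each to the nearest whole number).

Cast on 120 stitches; work 368 rows.

Stitches: 98 × 22/18 = 119.78 → 120.
Rows: 330 × 29/26 = 368.08 → 368.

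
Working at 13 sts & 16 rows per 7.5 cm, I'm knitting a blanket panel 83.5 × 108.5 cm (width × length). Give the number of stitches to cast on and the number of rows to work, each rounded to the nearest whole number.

Cast on 145 stitches and work 231 rows.

Stitch gauge = 13/7.5 = 1.733 sts/cm; 83.5 × 1.733 = 144.73 → 145 sts.
Row gauge = 16/7.5 = 2.133 rows/cm; 108.5 × 2.133 = 231.47 → 231 rows.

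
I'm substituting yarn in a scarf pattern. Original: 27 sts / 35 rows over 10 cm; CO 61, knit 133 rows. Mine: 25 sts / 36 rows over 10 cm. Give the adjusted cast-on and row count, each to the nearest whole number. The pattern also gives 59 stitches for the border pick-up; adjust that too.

Cast on 56 stitches; work 137 rows; border pick-up 55 stitches.

Stitches: 61 × 25/27 = 56.48 → 56.
Rows: 133 × 36/35 = 136.80 → 137.
border pick-up: 59 × 25/27 = 54.63 → 55.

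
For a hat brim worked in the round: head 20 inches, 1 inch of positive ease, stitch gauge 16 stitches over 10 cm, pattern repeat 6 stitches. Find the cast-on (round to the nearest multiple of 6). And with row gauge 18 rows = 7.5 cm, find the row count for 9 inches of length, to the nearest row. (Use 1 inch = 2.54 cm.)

Cast on 84 stitches; work 55 rows.

Finished = 20 + 1 = 21 inches.
21 inches × 2.54 = 53.34 cm.
16/10 = 1.6 sts per cm; 53.34 × 1.6 = 85.34 sts.
Nearest multiple of 6 → 84.
9 inches = 22.86 cm; × 2.4 = 54.86 → 55 rows.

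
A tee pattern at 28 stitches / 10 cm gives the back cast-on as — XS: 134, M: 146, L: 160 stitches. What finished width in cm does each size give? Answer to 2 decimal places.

28/10 = 2.8 sts per cm.
XS: 134 / 2.8 = 47.857 → 47.86 cm.
M: 146 / 2.8 = 52.143 → 52.14 cm.
L: 160 / 2.8 = 57.143 → 57.14 cm.

XS 47.86 cm; M 52.14 cm; L 57.14 cm.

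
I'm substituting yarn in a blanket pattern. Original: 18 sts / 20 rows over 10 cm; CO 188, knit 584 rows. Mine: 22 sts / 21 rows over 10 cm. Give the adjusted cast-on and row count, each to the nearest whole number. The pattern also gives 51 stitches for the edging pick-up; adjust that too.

Stitches: 188 × 22/18 = 229.78 → 230.
Rows: 584 × 21/20 = 613.20 → 613.
edging pick-up: 51 × 22/18 = 62.33 → 62.

Cast on 230 stitches; work 613 rows; edging pick-up 62 stitches.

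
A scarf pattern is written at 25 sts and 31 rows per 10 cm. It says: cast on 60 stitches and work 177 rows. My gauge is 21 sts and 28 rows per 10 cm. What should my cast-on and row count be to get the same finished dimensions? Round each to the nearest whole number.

Stitches: 60 × 21/25 = 50.40 → 50.
Rows: 177 × 28/31 = 159.87 → 160.

Cast on 50 stitches; work 160 rows.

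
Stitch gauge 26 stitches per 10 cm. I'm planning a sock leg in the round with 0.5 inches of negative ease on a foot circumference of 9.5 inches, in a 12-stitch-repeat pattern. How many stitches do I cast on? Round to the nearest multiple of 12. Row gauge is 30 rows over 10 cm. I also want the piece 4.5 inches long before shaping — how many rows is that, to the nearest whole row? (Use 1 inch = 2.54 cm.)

Finished = 9.5 − 0.5 = 9 inches.
9 inches × 2.54 = 22.86 cm.
26/10 = 2.6 sts per cm; 22.86 × 2.6 = 59.44 sts.
Nearest multiple of 12 → 60.
4.5 inches = 11.43 cm; × 3 = 34.29 → 34 rows.

Cast on 60 stitches; work 34 rows.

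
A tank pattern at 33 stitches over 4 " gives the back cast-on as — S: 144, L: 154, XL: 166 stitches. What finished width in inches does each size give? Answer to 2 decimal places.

33/4 = 8.25 sts per in.
S: 144 / 8.25 = 17.455 → 17.45 in.
L: 154 / 8.25 = 18.667 → 18.67 in.
XL: 166 / 8.25 = 20.121 → 20.12 in.

S 17.45 inches; L 18.67 inches; XL 20.12 inches.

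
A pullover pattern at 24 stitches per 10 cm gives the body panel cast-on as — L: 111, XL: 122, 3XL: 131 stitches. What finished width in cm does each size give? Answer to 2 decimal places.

L 46.25 cm; XL 50.83 cm; 3XL 54.58 cm.

24/10 = 2.4 sts per cm.
L: 111 / 2.4 = 46.250 → 46.25 cm.
XL: 122 / 2.4 = 50.833 → 50.83 cm.
3XL: 131 / 2.4 = 54.583 → 54.58 cm.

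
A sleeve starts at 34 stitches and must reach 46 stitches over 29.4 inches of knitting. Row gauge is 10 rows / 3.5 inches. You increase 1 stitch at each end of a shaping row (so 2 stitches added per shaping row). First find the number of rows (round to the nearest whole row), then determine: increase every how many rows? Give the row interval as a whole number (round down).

Rows = 29.4 × 2.857 = 84.0 → 84 rows.
Stitches to add: 12 → 6 shaping rows (at 2 st each).
84 / 6 = 14.00 → every 14 rows.

Increase every 14th row.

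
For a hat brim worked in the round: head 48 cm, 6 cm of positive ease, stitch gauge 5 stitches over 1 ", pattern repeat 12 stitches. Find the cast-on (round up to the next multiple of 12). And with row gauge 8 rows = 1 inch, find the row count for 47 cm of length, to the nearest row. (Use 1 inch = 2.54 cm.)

Cast on 108 stitches; work 148 rows.

Finished = 48 + 6 = 54 cm.
54 cm × 1/2.54 = 21.26 inches.
5/1 = 5 sts per in; 21.26 × 5 = 106.30 sts.
Next multiple of 12 → 108.
47 cm = 18.50 inches; × 8 = 148.03 → 148 rows.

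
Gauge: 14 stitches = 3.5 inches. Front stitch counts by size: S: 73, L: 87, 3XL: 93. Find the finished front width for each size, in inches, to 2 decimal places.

14/3.5 = 4 sts per in.
S: 73 / 4 = 18.250 → 18.25 in.
L: 87 / 4 = 21.750 → 21.75 in.
3XL: 93 / 4 = 23.250 → 23.25 in.

S 18.25 inches; L 21.75 inches; 3XL 23.25 inches.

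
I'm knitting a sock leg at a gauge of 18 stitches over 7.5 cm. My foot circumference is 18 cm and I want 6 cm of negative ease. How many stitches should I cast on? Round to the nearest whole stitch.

29 stitches.

Finished = 18 − 6 = 12 cm.
18 / 7.5 = 2.4 sts per cm.
12.00 × 2.4 = 28.80 sts.
→ 29 sts.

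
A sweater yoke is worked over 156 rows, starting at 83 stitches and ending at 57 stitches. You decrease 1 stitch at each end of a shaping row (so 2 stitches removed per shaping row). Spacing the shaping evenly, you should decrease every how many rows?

Decrease every 12th row.

Stitches to remove: |57 − 83| = 26.
Shaping rows needed: 26 / 2 = 13.
156 rows / 13 = every 12 rows.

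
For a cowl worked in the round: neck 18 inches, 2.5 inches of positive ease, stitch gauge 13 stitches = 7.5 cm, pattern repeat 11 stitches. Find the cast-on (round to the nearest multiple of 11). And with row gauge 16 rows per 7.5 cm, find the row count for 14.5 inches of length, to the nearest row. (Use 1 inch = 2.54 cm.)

Finished = 18 + 2.5 = 20.5 inches.
20.5 inches × 2.54 = 52.07 cm.
13/7.5 = 1.733 sts per cm; 52.07 × 1.733 = 90.25 sts.
Nearest multiple of 11 → 88.
14.5 inches = 36.83 cm; × 2.133 = 78.57 → 79 rows.

Cast on 88 stitches; work 79 rows.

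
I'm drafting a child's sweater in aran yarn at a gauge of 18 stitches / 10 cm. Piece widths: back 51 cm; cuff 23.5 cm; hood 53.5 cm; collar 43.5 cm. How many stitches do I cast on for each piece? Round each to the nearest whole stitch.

back 92; cuff 42; hood 96; collar 78.

Rate = 18/10 = 1.8 sts per cm.
back: 51 × 1.8 = 91.80 → 92.
cuff: 23.5 × 1.8 = 42.30 → 42.
hood: 53.5 × 1.8 = 96.30 → 96.
collar: 43.5 × 1.8 = 78.30 → 78.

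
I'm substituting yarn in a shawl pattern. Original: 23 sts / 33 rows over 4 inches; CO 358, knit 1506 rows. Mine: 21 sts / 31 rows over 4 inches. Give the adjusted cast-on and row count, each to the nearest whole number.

Stitches: 358 × 21/23 = 326.87 → 327.
Rows: 1506 × 31/33 = 1414.73 → 1415.

Cast on 327 stitches; work 1415 rows.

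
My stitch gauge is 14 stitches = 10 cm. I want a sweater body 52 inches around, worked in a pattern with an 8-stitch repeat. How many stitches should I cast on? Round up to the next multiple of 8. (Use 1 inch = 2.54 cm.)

52 in = 52 × 2.54 = 132.08 cm.
14 / 10 = 1.4 sts/cm.
132.08 × 1.4 = 184.91 sts.
→ 192.

192 stitches.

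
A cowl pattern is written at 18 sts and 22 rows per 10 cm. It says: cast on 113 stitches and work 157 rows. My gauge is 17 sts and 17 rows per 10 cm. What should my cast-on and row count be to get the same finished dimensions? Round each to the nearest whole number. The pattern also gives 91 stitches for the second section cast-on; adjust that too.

Cast on 107 stitches; work 121 rows; second section cast-on 86 stitches.

Stitches: 113 × 17/18 = 106.72 → 107.
Rows: 157 × 17/22 = 121.32 → 121.
second section cast-on: 91 × 17/18 = 85.94 → 86.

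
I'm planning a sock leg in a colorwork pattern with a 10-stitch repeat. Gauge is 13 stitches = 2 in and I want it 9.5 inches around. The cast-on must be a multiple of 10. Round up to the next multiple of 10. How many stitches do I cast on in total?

13 / 2 = 6.5 sts per inch.
9.5 × 6.5 = 61.75 sts.
Next multiple of 10: 70.

Cast on 70 stitches.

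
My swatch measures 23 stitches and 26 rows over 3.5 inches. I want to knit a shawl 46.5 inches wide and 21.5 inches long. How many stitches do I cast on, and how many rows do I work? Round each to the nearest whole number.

Stitch gauge = 23/3.5 = 6.571 sts/in; 46.5 × 6.571 = 305.57 → 306 sts.
Row gauge = 26/3.5 = 7.429 rows/in; 21.5 × 7.429 = 159.71 → 160 rows.

Cast on 306 stitches and work 160 rows.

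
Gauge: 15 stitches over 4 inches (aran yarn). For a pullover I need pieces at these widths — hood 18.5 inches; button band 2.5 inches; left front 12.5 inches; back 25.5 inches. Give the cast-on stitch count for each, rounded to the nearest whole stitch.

hood 69; button band 9; left front 47; back 96.

Rate = 15/4 = 3.75 sts per in.
hood: 18.5 × 3.75 = 69.38 → 69.
button band: 2.5 × 3.75 = 9.38 → 9.
left front: 12.5 × 3.75 = 46.88 → 47.
back: 25.5 × 3.75 = 95.62 → 96.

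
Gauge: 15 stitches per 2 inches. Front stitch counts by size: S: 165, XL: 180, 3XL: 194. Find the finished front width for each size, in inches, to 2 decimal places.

S 22.00 inches; XL 24.00 inches; 3XL 25.87 inches.

15/2 = 7.5 sts per in.
S: 165 / 7.5 = 22.000 → 22.00 in.
XL: 180 / 7.5 = 24.000 → 24.00 in.
3XL: 194 / 7.5 = 25.867 → 25.87 in.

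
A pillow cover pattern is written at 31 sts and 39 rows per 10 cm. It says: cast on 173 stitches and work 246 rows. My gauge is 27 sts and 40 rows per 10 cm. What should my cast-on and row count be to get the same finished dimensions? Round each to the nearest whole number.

Stitches: 173 × 27/31 = 150.68 → 151.
Rows: 246 × 40/39 = 252.31 → 252.

Cast on 151 stitches; work 252 rows.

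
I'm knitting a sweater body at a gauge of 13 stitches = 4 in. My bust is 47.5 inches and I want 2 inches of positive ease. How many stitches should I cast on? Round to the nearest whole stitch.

Finished = 47.5 + 2 = 49.5 in.
13 / 4 = 3.25 sts per inch.
49.50 × 3.25 = 160.88 sts.
→ 161 sts.

161 stitches.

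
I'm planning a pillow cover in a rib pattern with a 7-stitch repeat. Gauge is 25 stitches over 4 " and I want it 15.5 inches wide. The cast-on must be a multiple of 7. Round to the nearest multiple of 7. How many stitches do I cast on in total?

Cast on 98 stitches.

25 / 4 = 6.25 sts per inch.
15.5 × 6.25 = 96.88 sts.
Nearest multiple of 7: 98.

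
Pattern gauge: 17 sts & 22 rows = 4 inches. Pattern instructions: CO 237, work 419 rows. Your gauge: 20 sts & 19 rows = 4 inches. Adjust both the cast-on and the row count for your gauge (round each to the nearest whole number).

Cast on 279 stitches; work 362 rows.

Stitches: 237 × 20/17 = 278.82 → 279.
Rows: 419 × 19/22 = 361.86 → 362.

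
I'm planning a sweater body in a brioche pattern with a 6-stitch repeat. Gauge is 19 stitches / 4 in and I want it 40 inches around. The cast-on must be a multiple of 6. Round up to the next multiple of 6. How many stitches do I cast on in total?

19 / 4 = 4.75 sts per inch.
40 × 4.75 = 190.00 sts.
Next multiple of 6: 192.

CO 192 sts.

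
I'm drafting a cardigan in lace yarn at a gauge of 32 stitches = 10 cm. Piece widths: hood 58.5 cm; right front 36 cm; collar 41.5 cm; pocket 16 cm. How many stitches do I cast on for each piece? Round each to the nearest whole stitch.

hood 187; right front 115; collar 133; pocket 51.

Rate = 32/10 = 3.2 sts per cm.
hood: 58.5 × 3.2 = 187.20 → 187.
right front: 36 × 3.2 = 115.20 → 115.
collar: 41.5 × 3.2 = 132.80 → 133.
pocket: 16 × 3.2 = 51.20 → 51.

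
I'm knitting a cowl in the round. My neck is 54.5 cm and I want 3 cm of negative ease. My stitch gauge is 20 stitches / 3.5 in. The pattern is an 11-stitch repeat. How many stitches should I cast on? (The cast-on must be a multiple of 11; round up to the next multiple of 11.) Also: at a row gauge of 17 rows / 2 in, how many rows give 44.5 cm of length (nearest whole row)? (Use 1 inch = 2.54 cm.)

Cast on 121 stitches; work 149 rows.

Finished = 54.5 − 3 = 51.5 cm.
51.5 cm × 1/2.54 = 20.28 inches.
20/3.5 = 5.714 sts per in; 20.28 × 5.714 = 115.86 sts.
Next multiple of 11 → 121.
44.5 cm = 17.52 inches; × 8.5 = 148.92 → 149 rows.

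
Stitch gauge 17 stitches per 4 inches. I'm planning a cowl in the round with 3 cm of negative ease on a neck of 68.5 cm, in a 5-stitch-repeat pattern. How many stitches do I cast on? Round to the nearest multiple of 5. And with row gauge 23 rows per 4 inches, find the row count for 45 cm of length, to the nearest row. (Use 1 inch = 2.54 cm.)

Finished = 68.5 − 3 = 65.5 cm.
65.5 cm × 1/2.54 = 25.79 inches.
17/4 = 4.25 sts per in; 25.79 × 4.25 = 109.60 sts.
Nearest multiple of 5 → 110.
45 cm = 17.72 inches; × 5.75 = 101.87 → 102 rows.

Cast on 110 stitches; work 102 rows.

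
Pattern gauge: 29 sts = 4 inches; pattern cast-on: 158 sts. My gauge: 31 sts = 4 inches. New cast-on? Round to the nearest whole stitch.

CO 169 sts.

Scale factor = 31 / 29 = 1.069.
158 × 31 / 29 = 168.90 sts.
→ 169 sts.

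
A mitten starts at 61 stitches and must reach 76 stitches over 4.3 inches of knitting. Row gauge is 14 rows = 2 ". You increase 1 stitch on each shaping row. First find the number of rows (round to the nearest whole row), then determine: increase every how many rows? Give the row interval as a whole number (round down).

Increase every 2nd row.

Rows = 4.3 × 7 = 30.1 → 30 rows.
Stitches to add: 15 → 15 shaping rows (at 1 st each).
30 / 15 = 2.00 → every 2 rows.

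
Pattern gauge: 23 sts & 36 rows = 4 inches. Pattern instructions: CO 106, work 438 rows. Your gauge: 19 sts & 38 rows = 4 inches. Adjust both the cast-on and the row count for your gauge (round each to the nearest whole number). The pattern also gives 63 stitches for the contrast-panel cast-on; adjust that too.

Cast on 88 stitches; work 462 rows; contrast-panel cast-on 52 stitches.

Stitches: 106 × 19/23 = 87.57 → 88.
Rows: 438 × 38/36 = 462.33 → 462.
contrast-panel cast-on: 63 × 19/23 = 52.04 → 52.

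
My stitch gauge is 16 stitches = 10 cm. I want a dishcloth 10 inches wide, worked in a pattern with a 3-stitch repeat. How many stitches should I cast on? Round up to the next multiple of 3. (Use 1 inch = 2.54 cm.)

Cast on 42 stitches.

10 in = 10 × 2.54 = 25.40 cm.
16 / 10 = 1.6 sts/cm.
25.40 × 1.6 = 40.64 sts.
→ 42.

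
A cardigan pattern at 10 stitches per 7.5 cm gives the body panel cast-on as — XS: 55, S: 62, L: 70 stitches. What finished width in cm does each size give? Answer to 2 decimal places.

XS 41.25 cm; S 46.50 cm; L 52.50 cm.

10/7.5 = 1.333 sts per cm.
XS: 55 / 1.333 = 41.250 → 41.25 cm.
S: 62 / 1.333 = 46.500 → 46.50 cm.
L: 70 / 1.333 = 52.500 → 52.50 cm.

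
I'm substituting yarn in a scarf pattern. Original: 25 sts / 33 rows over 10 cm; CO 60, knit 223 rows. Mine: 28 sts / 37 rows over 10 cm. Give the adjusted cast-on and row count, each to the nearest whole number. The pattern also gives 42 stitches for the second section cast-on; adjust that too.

Stitches: 60 × 28/25 = 67.20 → 67.
Rows: 223 × 37/33 = 250.03 → 250.
second section cast-on: 42 × 28/25 = 47.04 → 47.

Cast on 67 stitches; work 250 rows; second section cast-on 47 stitches.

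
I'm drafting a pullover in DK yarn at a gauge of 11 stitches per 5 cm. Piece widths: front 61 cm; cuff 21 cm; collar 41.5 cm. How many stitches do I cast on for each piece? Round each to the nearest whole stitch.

front 134; cuff 46; collar 91.

Rate = 11/5 = 2.2 sts per cm.
front: 61 × 2.2 = 134.20 → 134.
cuff: 21 × 2.2 = 46.20 → 46.
collar: 41.5 × 2.2 = 91.30 → 91.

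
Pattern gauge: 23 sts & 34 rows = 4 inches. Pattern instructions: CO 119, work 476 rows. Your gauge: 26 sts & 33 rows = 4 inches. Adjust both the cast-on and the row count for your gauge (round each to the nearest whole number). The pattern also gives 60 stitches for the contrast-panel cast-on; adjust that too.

Stitches: 119 × 26/23 = 134.52 → 135.
Rows: 476 × 33/34 = 462.00 → 462.
contrast-panel cast-on: 60 × 26/23 = 67.83 → 68.

Cast on 135 stitches; work 462 rows; contrast-panel cast-on 68 stitches.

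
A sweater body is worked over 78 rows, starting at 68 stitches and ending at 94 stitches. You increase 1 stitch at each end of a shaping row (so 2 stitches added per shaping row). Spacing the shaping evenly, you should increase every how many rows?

Stitches to add: |94 − 68| = 26.
Shaping rows needed: 26 / 2 = 13.
78 rows / 13 = every 6 rows.

Increase every 6th row.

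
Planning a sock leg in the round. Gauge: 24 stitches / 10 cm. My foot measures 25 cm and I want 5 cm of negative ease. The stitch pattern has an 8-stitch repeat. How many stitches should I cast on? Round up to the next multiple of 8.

Finished = 25 − 5 = 20 cm.
24 / 10 = 2.4 sts/cm.
20 × 2.4 = 48.00 sts.
Next multiple of 8: 48.

Cast on 48 stitches.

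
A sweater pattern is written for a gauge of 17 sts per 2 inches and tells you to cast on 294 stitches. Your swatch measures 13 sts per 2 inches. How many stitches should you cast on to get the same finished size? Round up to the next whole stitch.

CO 225 sts.

Scale factor = 13 / 17 = 0.765.
294 × 13 / 17 = 224.82 sts.
→ 225 sts.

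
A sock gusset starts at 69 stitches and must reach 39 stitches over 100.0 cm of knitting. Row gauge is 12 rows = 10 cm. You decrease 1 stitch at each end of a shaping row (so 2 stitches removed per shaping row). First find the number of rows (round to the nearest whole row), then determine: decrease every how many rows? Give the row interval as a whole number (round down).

Rows = 100.0 × 1.2 = 120.0 → 120 rows.
Stitches to remove: 30 → 15 shaping rows (at 2 st each).
120 / 15 = 8.00 → every 8 rows.

Decrease every 8th row.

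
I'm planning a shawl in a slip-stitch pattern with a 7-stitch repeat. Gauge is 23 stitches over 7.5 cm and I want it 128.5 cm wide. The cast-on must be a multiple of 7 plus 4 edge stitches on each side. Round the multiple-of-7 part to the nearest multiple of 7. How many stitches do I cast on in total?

23 / 7.5 = 3.067 sts per cm.
128.5 × 3.067 = 394.07 sts.
Less 8 edge sts → 386.07 for the repeat.
Nearest multiple of 7: 385.
Add back 8 edge sts → 393.

Cast on 393 stitches.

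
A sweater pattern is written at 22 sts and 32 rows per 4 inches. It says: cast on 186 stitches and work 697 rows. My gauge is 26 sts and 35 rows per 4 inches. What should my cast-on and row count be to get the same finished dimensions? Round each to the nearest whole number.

Stitches: 186 × 26/22 = 219.82 → 220.
Rows: 697 × 35/32 = 762.34 → 762.

Cast on 220 stitches; work 762 rows.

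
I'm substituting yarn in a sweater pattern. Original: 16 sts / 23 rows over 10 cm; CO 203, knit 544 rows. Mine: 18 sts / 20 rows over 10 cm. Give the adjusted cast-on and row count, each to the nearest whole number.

Cast on 228 stitches; work 473 rows.

Stitches: 203 × 18/16 = 228.38 → 228.
Rows: 544 × 20/23 = 473.04 → 473.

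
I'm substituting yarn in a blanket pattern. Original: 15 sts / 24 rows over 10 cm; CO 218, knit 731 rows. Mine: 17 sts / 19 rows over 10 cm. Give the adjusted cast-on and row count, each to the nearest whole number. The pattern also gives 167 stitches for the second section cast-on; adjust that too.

Stitches: 218 × 17/15 = 247.07 → 247.
Rows: 731 × 19/24 = 578.71 → 579.
second section cast-on: 167 × 17/15 = 189.27 → 189.

Cast on 247 stitches; work 579 rows; second section cast-on 189 stitches.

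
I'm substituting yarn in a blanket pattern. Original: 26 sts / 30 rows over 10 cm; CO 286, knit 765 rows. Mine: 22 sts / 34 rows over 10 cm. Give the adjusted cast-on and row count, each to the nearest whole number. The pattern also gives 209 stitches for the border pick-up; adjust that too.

Stitches: 286 × 22/26 = 242.00 → 242.
Rows: 765 × 34/30 = 867.00 → 867.
border pick-up: 209 × 22/26 = 176.85 → 177.

Cast on 242 stitches; work 867 rows; border pick-up 177 stitches.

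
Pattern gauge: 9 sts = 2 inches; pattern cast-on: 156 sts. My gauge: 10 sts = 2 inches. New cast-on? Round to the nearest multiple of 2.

CO 174 sts.

Scale factor = 10 / 9 = 1.111.
156 × 10 / 9 = 173.33 sts.
→ 174 sts.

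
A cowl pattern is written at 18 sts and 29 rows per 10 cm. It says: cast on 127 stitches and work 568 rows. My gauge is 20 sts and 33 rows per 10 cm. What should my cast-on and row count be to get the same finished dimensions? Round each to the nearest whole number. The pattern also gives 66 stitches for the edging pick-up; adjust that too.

Cast on 141 stitches; work 646 rows; edging pick-up 73 stitches.

Stitches: 127 × 20/18 = 141.11 → 141.
Rows: 568 × 33/29 = 646.34 → 646.
edging pick-up: 66 × 20/18 = 73.33 → 73.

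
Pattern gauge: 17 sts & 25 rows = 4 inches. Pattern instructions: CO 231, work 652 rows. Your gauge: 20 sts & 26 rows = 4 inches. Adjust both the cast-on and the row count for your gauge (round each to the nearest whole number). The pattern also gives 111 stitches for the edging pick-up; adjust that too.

Stitches: 231 × 20/17 = 271.76 → 272.
Rows: 652 × 26/25 = 678.08 → 678.
edging pick-up: 111 × 20/17 = 130.59 → 131.

Cast on 272 stitches; work 678 rows; edging pick-up 131 stitches.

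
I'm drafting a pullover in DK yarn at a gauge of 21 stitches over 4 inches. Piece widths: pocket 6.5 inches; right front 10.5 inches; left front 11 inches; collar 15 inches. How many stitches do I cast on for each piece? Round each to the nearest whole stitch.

pocket 34; right front 55; left front 58; collar 79.

Rate = 21/4 = 5.25 sts per in.
pocket: 6.5 × 5.25 = 34.12 → 34.
right front: 10.5 × 5.25 = 55.12 → 55.
left front: 11 × 5.25 = 57.75 → 58.
collar: 15 × 5.25 = 78.75 → 79.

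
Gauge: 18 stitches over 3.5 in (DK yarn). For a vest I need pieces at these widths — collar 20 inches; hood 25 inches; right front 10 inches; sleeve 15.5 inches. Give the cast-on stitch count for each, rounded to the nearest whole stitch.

collar 103; hood 129; right front 51; sleeve 80.

Rate = 18/3.5 = 5.143 sts per in.
collar: 20 × 5.143 = 102.86 → 103.
hood: 25 × 5.143 = 128.57 → 129.
right front: 10 × 5.143 = 51.43 → 51.
sleeve: 15.5 × 5.143 = 79.71 → 80.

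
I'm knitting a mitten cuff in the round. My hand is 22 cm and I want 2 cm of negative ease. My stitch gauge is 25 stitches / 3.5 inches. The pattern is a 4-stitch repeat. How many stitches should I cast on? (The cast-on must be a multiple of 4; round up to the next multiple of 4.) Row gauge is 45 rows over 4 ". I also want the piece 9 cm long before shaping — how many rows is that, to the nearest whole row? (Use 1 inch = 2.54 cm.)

Cast on 60 stitches; work 40 rows.

Finished = 22 − 2 = 20 cm.
20 cm × 1/2.54 = 7.87 inches.
25/3.5 = 7.143 sts per in; 7.87 × 7.143 = 56.24 sts.
Next multiple of 4 → 60.
9 cm = 3.54 inches; × 11.25 = 39.86 → 40 rows.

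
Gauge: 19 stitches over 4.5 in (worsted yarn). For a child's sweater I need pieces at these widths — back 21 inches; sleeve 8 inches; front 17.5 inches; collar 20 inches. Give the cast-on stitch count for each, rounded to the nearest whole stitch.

back 89; sleeve 34; front 74; collar 84.

Rate = 19/4.5 = 4.222 sts per in.
back: 21 × 4.222 = 88.67 → 89.
sleeve: 8 × 4.222 = 33.78 → 34.
front: 17.5 × 4.222 = 73.89 → 74.
collar: 20 × 4.222 = 84.44 → 84.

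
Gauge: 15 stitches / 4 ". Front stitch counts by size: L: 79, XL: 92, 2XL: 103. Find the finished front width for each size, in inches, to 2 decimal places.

15/4 = 3.75 sts per in.
L: 79 / 3.75 = 21.067 → 21.07 in.
XL: 92 / 3.75 = 24.533 → 24.53 in.
2XL: 103 / 3.75 = 27.467 → 27.47 in.

L 21.07 inches; XL 24.53 inches; 2XL 27.47 inches.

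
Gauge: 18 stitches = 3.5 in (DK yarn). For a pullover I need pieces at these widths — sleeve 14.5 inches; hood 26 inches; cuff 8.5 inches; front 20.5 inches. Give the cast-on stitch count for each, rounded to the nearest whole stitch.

Rate = 18/3.5 = 5.143 sts per in.
sleeve: 14.5 × 5.143 = 74.57 → 75.
hood: 26 × 5.143 = 133.71 → 134.
cuff: 8.5 × 5.143 = 43.71 → 44.
front: 20.5 × 5.143 = 105.43 → 105.

sleeve 75; hood 134; cuff 44; front 105.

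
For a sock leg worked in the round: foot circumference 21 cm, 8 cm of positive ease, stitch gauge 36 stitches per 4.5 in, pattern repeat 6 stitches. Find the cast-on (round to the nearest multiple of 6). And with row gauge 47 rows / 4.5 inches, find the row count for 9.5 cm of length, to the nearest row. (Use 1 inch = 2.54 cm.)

Cast on 90 stitches; work 39 rows.

Finished = 21 + 8 = 29 cm.
29 cm × 1/2.54 = 11.42 inches.
36/4.5 = 8 sts per in; 11.42 × 8 = 91.34 sts.
Nearest multiple of 6 → 90.
9.5 cm = 3.74 inches; × 10.444 = 39.06 → 39 rows.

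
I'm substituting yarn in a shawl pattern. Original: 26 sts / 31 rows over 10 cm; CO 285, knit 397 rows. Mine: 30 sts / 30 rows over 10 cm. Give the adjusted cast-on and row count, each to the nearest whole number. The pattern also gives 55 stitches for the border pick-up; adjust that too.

Cast on 329 stitches; work 384 rows; border pick-up 63 stitches.

Stitches: 285 × 30/26 = 328.85 → 329.
Rows: 397 × 30/31 = 384.19 → 384.
border pick-up: 55 × 30/26 = 63.46 → 63.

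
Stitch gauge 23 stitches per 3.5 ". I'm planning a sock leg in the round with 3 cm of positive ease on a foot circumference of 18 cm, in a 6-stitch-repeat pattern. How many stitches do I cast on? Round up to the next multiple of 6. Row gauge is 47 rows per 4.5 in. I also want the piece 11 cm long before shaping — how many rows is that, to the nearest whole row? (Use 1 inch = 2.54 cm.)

Finished = 18 + 3 = 21 cm.
21 cm × 1/2.54 = 8.27 inches.
23/3.5 = 6.571 sts per in; 8.27 × 6.571 = 54.33 sts.
Next multiple of 6 → 60.
11 cm = 4.33 inches; × 10.444 = 45.23 → 45 rows.

Cast on 60 stitches; work 45 rows.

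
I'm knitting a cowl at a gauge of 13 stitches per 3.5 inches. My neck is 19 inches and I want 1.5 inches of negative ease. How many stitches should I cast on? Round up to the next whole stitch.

CO 65 sts.

Finished = 19 − 1.5 = 17.5 in.
13 / 3.5 = 3.714 sts per inch.
17.50 × 3.714 = 65.00 sts.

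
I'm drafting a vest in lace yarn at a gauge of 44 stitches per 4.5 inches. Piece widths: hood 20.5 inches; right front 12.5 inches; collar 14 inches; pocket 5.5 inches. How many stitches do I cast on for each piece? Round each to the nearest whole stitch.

hood 200; right front 122; collar 137; pocket 54.

Rate = 44/4.5 = 9.778 sts per in.
hood: 20.5 × 9.778 = 200.44 → 200.
right front: 12.5 × 9.778 = 122.22 → 122.
collar: 14 × 9.778 = 136.89 → 137.
pocket: 5.5 × 9.778 = 53.78 → 54.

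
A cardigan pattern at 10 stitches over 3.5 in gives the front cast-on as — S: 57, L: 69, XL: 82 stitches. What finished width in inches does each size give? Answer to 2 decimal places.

S 19.95 inches; L 24.15 inches; XL 28.70 inches.

10/3.5 = 2.857 sts per in.
S: 57 / 2.857 = 19.950 → 19.95 in.
L: 69 / 2.857 = 24.150 → 24.15 in.
XL: 82 / 2.857 = 28.700 → 28.70 in.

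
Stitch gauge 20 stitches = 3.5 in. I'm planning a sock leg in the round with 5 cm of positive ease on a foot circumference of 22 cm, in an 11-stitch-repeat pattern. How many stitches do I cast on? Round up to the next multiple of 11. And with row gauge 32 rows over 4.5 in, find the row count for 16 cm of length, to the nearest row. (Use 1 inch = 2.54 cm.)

Cast on 66 stitches; work 45 rows.

Finished = 22 + 5 = 27 cm.
27 cm × 1/2.54 = 10.63 inches.
20/3.5 = 5.714 sts per in; 10.63 × 5.714 = 60.74 sts.
Next multiple of 11 → 66.
16 cm = 6.30 inches; × 7.111 = 44.79 → 45 rows.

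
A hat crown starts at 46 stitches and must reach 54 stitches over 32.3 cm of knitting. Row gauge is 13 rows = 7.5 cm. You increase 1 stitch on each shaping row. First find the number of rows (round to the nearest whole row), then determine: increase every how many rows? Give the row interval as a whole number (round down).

Rows = 32.3 × 1.733 = 56.0 → 56 rows.
Stitches to add: 8 → 8 shaping rows (at 1 st each).
56 / 8 = 7.00 → every 7 rows.

Increase every 7th row.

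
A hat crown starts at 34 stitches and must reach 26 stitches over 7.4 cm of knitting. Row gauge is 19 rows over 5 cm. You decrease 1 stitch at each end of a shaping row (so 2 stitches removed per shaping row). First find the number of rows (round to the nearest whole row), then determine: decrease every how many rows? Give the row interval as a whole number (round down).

Rows = 7.4 × 3.8 = 28.1 → 28 rows.
Stitches to remove: 8 → 4 shaping rows (at 2 st each).
28 / 4 = 7.00 → every 7 rows.

Decrease every 7th row.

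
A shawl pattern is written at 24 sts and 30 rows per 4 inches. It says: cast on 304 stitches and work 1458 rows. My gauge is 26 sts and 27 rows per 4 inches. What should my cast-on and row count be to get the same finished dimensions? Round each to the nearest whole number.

Stitches: 304 × 26/24 = 329.33 → 329.
Rows: 1458 × 27/30 = 1312.20 → 1312.

Cast on 329 stitches; work 1312 rows.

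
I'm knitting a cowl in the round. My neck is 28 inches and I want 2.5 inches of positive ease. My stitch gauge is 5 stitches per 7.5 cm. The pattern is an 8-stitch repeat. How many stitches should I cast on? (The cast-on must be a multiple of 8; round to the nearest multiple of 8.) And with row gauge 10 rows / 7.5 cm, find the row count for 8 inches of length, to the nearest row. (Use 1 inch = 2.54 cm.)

Cast on 48 stitches; work 27 rows.

Finished = 28 + 2.5 = 30.5 inches.
30.5 inches × 2.54 = 77.47 cm.
5/7.5 = 0.667 sts per cm; 77.47 × 0.667 = 51.65 sts.
Nearest multiple of 8 → 48.
8 inches = 20.32 cm; × 1.333 = 27.09 → 27 rows.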